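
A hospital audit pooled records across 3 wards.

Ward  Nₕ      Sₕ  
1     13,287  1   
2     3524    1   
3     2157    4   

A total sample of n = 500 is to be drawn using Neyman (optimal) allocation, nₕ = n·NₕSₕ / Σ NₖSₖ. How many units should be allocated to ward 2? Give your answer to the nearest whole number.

Σ NₕSₕ = 13287·1 + 3524·1 + 2157·4 = 25439.
Share for 2: 3524/25439 = 0.13853.
n_2 = 500 × 0.13853 = 69.264... → 69.

69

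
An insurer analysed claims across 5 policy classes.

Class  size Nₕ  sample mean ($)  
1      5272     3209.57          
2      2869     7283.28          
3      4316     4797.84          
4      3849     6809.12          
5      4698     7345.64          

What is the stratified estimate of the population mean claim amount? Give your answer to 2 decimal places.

N = 21004; weights Wₕ = Nₕ/N = (0.2510, 0.1366, 0.2055, 0.1833, 0.2237).
x̄_st = Σ Wₕ·x̄ₕ = 0.2510·3209.57 + 0.1366·7283.28 + 0.2055·4797.84 + 0.1833·6809.12 + 0.2237·7345.64 ≈ 5677.1177...
→ 5677.12.

5677.12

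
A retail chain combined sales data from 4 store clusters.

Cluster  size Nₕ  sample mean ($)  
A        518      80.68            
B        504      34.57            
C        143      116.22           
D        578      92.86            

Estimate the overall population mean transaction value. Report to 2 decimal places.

74.30

N = 518 + 504 + 143 + 578 = 1743.
Overall mean = Σ (Nₕ/N)·x̄ₕ — weight by population share, not a simple average.
Σ Nₕx̄ₕ = 518·80.68 + 504·34.57 + 143·116.22 + 578·92.86 = 41792.24 + 17423.28 + 16619.46 + 53673.08 = 129508.06.
Divide by N: 129508.06 / 1743 = 74.3018... → 74.30.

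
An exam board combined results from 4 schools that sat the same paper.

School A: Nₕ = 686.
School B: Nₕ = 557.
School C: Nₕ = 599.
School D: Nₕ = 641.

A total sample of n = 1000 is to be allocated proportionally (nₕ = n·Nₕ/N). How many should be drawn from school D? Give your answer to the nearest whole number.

258

Share of school D = 641/2483 = 0.25816.
Allocate 1000 × 0.25816 = 258.155... → 258.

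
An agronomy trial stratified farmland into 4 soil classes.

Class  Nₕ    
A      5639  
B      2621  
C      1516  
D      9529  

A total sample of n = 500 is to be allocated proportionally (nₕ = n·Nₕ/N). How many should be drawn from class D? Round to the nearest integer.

247

N = 5639 + 2621 + 1516 + 9529 = 19305.
n_D = 500·9529/19305 = 246.801... → 247.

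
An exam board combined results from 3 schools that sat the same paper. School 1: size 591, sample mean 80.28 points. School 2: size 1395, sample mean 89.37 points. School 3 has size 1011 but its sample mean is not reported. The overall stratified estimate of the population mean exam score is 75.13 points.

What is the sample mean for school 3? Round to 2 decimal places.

52.47

N = 591 + 1395 + 1011 = 2997.
Overall total = μ·N = 75.13·2997 = 225164.61.
Subtract the known strata: 591·80.28 + 1395·89.37 = 172116.63.
Remaining total for school 3: 225164.61 − 172116.63 = 53047.98.
Divide by its size: 53047.98 / 1011 = 52.4708... → 52.47.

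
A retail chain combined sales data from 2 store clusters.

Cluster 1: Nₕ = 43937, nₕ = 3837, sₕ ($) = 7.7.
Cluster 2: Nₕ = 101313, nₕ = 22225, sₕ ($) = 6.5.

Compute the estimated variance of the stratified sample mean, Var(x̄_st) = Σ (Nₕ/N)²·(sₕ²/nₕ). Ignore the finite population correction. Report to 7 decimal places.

0.0023388

N = 145250. Term for each stratum: Wₕ²sₕ²/nₕ.
Var(x̄_st) = 0.0014138983 + 0.0009248749 = 0.0023387732 → 0.0023388.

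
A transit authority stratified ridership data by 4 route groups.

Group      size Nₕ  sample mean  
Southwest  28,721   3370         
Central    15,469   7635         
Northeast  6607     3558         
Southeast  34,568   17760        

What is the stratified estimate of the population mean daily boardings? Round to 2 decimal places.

9984.55

N = 85365; weights Wₕ = Nₕ/N = (0.3364, 0.1812, 0.0774, 0.4049).
x̄_st = Σ Wₕ·x̄ₕ = 0.3364·3370 + 0.1812·7635 + 0.0774·3558 + 0.4049·17760 ≈ 9984.5484...
→ 9984.55.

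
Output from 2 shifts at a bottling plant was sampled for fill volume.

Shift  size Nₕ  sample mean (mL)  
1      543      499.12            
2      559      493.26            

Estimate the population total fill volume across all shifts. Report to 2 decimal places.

Estimate total by summing Nₕ·x̄ₕ over strata.
543·499.12 + 559·493.26 = 271022.16 + 275732.34 = 546754.50.

546754.50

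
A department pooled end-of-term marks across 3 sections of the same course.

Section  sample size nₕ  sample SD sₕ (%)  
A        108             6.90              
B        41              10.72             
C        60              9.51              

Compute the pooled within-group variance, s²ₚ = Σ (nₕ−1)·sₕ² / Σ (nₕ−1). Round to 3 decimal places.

A: (108−1)·6.90² = 107·47.61 = 5094.27
B: (41−1)·10.72² = 40·114.9184 = 4596.736
C: (60−1)·9.51² = 59·90.4401 = 5335.9659
Numerator = 15026.9719; denominator = Σ(nₕ−1) = 206.
s²ₚ = 15026.9719/206 = 72.94647... → 72.946.

72.946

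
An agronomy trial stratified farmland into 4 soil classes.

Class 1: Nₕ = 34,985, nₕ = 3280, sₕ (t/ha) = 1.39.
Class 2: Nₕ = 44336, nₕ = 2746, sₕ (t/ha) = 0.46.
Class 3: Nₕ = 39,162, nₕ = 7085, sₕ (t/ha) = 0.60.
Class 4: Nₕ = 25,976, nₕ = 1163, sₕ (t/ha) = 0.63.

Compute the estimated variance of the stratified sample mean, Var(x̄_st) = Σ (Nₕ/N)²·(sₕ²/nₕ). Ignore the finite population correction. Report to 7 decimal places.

N = 144459; Wₕ = Nₕ/N.
class 1: (34985/144459)²·1.39²/3280 = 0.0000345486
class 2: (44336/144459)²·0.46²/2746 = 0.0000072584
class 3: (39162/144459)²·0.60²/7085 = 0.0000037342
class 4: (25976/144459)²·0.63²/1163 = 0.0000110346
Sum = 0.0000565758 → 0.0000566.

0.0000566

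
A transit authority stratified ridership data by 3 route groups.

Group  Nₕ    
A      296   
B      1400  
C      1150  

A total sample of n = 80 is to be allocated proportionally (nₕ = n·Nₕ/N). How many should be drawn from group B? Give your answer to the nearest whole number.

39

Share of group B = 1400/2846 = 0.49192.
Allocate 80 × 0.49192 = 39.353... → 39.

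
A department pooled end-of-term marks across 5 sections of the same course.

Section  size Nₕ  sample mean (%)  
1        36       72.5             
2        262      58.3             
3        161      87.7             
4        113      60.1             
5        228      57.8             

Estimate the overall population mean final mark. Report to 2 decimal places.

x̄_st = (Σ Nₕx̄ₕ) / (Σ Nₕ) = (36·72.5 + 262·58.3 + 161·87.7 + 113·60.1 + 228·57.8) / 800
= 51974 / 800 = 64.9675 → 64.97.

64.97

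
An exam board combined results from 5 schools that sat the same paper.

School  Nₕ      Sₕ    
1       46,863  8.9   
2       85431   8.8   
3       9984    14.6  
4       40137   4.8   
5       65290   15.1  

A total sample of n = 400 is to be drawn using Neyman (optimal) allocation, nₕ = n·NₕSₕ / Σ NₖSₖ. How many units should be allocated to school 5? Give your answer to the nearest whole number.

158

1: NₕSₕ = 46863·8.9 = 417080.7
2: NₕSₕ = 85431·8.8 = 751792.8
3: NₕSₕ = 9984·14.6 = 145766.4
4: NₕSₕ = 40137·4.8 = 192657.6
5: NₕSₕ = 65290·15.1 = 985879
Σ NₕSₕ = 2493176.5.
n_5 = 400·985879/2493176.5 = 158.172... → 158.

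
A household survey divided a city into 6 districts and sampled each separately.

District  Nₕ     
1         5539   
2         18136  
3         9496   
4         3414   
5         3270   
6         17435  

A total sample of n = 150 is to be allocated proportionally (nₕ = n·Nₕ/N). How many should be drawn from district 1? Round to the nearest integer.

Share of district 1 = 5539/57290 = 0.09668.
Allocate 150 × 0.09668 = 14.503... → 15.

15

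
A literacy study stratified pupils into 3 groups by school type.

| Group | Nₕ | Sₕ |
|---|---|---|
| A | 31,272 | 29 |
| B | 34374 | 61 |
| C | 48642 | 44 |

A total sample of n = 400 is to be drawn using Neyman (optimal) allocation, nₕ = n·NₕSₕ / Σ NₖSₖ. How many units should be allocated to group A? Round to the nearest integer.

A: NₕSₕ = 31272·29 = 906888
B: NₕSₕ = 34374·61 = 2096814
C: NₕSₕ = 48642·44 = 2140248
Σ NₕSₕ = 5143950.
n_A = 400·906888/5143950 = 70.521... → 71.

71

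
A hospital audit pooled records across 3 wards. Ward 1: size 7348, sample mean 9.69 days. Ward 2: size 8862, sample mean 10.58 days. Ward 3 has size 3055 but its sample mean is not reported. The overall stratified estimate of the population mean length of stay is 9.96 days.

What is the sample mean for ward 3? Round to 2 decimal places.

8.81

Σ Nₕx̄ₕ = N·μ, so 3055·x̄_3 = 19265·9.96 − (7348·9.69 + 8862·10.58).
= 191879.4 − 164962.08 = 26917.32.
x̄_3 = 26917.32 / 3055 = 8.8109... → 8.81.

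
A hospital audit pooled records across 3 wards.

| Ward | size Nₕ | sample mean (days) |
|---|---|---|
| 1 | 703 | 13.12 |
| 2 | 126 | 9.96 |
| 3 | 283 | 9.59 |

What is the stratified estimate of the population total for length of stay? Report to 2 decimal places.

Population total = Σ Nₕ·x̄ₕ (each stratum's size times its mean).
703·13.12 + 126·9.96 + 283·9.59 = 9223.36 + 1254.96 + 2713.97 = 13192.29.

13192.29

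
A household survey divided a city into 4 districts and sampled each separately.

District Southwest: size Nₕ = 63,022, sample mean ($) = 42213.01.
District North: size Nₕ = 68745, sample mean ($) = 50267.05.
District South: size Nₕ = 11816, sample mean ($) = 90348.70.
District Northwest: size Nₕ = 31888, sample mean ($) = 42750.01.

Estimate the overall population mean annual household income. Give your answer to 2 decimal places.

N = 175471; weights Wₕ = Nₕ/N = (0.3592, 0.3918, 0.0673, 0.1817).
x̄_st = Σ Wₕ·x̄ₕ = 0.3592·42213.01 + 0.3918·50267.05 + 0.0673·90348.70 + 0.1817·42750.01 ≈ 48707.3603...
→ 48707.36.

48707.36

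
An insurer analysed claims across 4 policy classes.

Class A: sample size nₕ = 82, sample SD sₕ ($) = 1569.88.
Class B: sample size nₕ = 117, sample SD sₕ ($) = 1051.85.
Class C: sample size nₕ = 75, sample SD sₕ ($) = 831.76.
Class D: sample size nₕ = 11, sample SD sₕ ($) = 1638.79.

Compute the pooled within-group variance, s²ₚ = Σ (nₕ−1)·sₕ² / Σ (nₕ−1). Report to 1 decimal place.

A: (82−1)·1569.88² = 81·2464523.2144 = 199626380.3664
B: (117−1)·1051.85² = 116·1106388.4225 = 128341057.01
C: (75−1)·831.76² = 74·691824.6976 = 51195027.6224
D: (11−1)·1638.79² = 10·2685632.6641 = 26856326.641
Numerator = 406018791.6398; denominator = Σ(nₕ−1) = 281.
s²ₚ = 406018791.6398/281 = 1444906.732... → 1444906.7.

1444906.7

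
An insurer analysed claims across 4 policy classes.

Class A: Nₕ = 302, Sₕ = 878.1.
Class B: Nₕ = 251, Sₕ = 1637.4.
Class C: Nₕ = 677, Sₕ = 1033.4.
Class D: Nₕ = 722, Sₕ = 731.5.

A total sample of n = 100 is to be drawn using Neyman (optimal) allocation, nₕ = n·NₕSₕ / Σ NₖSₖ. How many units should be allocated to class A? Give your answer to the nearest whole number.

14

A: NₕSₕ = 302·878.1 = 265186.2
B: NₕSₕ = 251·1637.4 = 410987.4
C: NₕSₕ = 677·1033.4 = 699611.8
D: NₕSₕ = 722·731.5 = 528143
Σ NₕSₕ = 1903928.4.
n_A = 100·265186.2/1903928.4 = 13.928... → 14.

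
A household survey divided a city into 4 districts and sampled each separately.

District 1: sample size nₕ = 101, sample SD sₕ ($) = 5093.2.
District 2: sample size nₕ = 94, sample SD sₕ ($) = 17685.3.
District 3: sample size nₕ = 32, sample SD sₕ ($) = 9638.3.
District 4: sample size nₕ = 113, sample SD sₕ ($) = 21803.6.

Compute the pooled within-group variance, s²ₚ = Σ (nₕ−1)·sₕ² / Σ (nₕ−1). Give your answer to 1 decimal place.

Degrees of freedom: 100 + 93 + 31 + 112 = 336.
Σ(nₕ−1)sₕ² = 100·25940686.24 + 93·312769836.09 + 31·92896826.89 + 112·475396972.96 = 87805925985.48.
s²ₚ = 87805925985.48 / 336 = 261327160.671... → 261327160.7.

261327160.7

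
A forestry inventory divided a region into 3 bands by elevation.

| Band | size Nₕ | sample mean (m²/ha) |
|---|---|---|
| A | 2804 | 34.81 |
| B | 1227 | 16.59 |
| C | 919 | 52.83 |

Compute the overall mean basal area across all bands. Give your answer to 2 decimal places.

33.64

x̄_st = (Σ Nₕx̄ₕ) / (Σ Nₕ) = (2804·34.81 + 1227·16.59 + 919·52.83) / 4950
= 166513.94 / 4950 = 33.6392... → 33.64.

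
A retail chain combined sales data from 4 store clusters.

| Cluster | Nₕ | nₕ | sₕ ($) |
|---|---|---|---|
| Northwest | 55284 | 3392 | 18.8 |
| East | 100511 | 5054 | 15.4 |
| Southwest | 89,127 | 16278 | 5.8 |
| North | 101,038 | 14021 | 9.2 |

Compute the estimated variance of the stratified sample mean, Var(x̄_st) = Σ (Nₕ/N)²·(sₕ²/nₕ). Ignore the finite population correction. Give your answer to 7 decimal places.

0.0072736

N = 345960; Wₕ = Nₕ/N.
cluster Northwest: (55284/345960)²·18.8²/3392 = 0.0026607679
cluster East: (100511/345960)²·15.4²/5054 = 0.0039607882
cluster Southwest: (89127/345960)²·5.8²/16278 = 0.0001371582
cluster North: (101038/345960)²·9.2²/14021 = 0.0005148899
Sum = 0.0072736042 → 0.0072736.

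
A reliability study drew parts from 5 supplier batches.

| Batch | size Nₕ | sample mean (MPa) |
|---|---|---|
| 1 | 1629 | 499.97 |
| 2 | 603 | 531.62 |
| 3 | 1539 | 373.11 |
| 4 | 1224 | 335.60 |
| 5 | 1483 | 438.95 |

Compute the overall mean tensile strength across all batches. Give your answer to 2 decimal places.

x̄_st = (Σ Nₕx̄ₕ) / (Σ Nₕ) = (1629·499.97 + 603·531.62 + 1539·373.11 + 1224·335.60 + 1483·438.95) / 6478
= 2770971.53 / 6478 = 427.7511... → 427.75.

427.75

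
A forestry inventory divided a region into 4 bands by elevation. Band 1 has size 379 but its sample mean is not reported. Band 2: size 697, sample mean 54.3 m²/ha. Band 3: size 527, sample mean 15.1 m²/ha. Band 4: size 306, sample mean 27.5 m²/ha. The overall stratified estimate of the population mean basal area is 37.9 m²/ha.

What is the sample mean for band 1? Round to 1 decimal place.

47.8

Σ Nₕx̄ₕ = N·μ, so 379·x̄_1 = 1909·37.9 − (697·54.3 + 527·15.1 + 306·27.5).
= 72351.1 − 54219.8 = 18131.3.
x̄_1 = 18131.3 / 379 = 47.840... → 47.8.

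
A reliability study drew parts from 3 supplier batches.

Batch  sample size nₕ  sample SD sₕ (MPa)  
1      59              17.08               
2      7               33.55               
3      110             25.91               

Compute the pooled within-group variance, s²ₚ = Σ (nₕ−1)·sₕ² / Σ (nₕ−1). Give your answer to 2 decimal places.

559.82

1: (59−1)·17.08² = 58·291.7264 = 16920.1312
2: (7−1)·33.55² = 6·1125.6025 = 6753.615
3: (110−1)·25.91² = 109·671.3281 = 73174.7629
Numerator = 96848.5091; denominator = Σ(nₕ−1) = 173.
s²ₚ = 96848.5091/173 = 559.8180... → 559.82.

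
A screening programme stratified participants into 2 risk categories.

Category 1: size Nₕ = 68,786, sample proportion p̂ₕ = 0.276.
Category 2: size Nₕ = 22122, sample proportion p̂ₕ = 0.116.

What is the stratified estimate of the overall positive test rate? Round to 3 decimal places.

N = 68786 + 22122 = 90908.
Overall proportion = Σ (Nₕ/N)·p̂ₕ.
Σ Nₕp̂ₕ = 18984.936 + 2566.152 = 21551.088.
21551.088 / 90908 = 0.23706... → 0.237.

0.237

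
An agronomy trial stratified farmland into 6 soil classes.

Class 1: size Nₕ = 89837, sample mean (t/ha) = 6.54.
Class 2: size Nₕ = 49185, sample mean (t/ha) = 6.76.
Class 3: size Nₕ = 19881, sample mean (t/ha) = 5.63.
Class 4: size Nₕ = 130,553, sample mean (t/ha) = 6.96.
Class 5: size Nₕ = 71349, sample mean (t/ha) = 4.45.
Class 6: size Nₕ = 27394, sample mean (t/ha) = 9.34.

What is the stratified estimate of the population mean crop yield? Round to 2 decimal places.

6.48

x̄_st = (Σ Nₕx̄ₕ) / (Σ Nₕ) = (89837·6.54 + 49185·6.76 + 19881·5.63 + 130553·6.96 + 71349·4.45 + 27394·9.34) / 388199
= 2513966.5 / 388199 = 6.4760... → 6.48.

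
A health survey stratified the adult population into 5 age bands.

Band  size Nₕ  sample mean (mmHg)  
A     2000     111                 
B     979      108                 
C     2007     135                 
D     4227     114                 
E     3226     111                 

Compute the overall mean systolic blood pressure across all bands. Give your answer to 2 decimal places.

N = 12439; weights Wₕ = Nₕ/N = (0.1608, 0.0787, 0.1613, 0.3398, 0.2593).
x̄_st = Σ Wₕ·x̄ₕ = 0.1608·111 + 0.0787·108 + 0.1613·135 + 0.3398·114 + 0.2593·111 ≈ 115.6557...
→ 115.66.

115.66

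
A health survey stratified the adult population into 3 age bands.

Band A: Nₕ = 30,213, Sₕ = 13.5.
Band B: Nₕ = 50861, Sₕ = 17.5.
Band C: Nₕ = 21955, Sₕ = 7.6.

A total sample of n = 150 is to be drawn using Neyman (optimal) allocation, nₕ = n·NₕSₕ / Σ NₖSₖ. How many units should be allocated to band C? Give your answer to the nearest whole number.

17

Σ NₕSₕ = 30213·13.5 + 50861·17.5 + 21955·7.6 = 1464801.
Share for C: 166858/1464801 = 0.11391.
n_C = 150 × 0.11391 = 17.087... → 17.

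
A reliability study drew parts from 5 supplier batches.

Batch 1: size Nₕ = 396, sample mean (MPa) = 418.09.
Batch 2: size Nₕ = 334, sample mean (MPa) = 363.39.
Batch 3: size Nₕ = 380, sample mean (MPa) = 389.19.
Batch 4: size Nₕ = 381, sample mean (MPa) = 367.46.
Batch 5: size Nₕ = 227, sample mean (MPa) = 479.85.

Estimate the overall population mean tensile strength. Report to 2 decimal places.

N = 396 + 334 + 380 + 381 + 227 = 1718.
Weight each subgroup mean by Nₕ/N and sum.
Σ Nₕx̄ₕ = 396·418.09 + 334·363.39 + 380·389.19 + 381·367.46 + 227·479.85 = 165563.64 + 121372.26 + 147892.2 + 140002.26 + 108925.95 = 683756.31.
Divide by N: 683756.31 / 1718 = 397.9955... → 398.00.

398.00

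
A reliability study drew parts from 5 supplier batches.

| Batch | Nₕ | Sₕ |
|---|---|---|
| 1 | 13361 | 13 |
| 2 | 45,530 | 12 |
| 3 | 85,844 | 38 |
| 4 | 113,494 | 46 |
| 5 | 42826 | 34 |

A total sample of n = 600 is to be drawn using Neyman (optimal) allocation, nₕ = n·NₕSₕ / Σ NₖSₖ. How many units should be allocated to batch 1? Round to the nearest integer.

10

Σ NₕSₕ = 13361·13 + 45530·12 + 85844·38 + 113494·46 + 42826·34 = 10658933.
Share for 1: 173693/10658933 = 0.01630.
n_1 = 600 × 0.01630 = 9.777... → 10.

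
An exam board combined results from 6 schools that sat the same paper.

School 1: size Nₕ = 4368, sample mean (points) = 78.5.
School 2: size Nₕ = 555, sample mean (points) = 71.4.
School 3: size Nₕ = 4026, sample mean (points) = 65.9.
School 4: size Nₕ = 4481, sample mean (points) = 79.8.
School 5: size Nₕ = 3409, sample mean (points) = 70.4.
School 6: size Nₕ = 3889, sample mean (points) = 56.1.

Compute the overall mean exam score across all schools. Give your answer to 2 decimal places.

70.61

x̄_st = (Σ Nₕx̄ₕ) / (Σ Nₕ) = (4368·78.5 + 555·71.4 + 4026·65.9 + 4481·79.8 + 3409·70.4 + 3889·56.1) / 20728
= 1463578.7 / 20728 = 70.6088... → 70.61.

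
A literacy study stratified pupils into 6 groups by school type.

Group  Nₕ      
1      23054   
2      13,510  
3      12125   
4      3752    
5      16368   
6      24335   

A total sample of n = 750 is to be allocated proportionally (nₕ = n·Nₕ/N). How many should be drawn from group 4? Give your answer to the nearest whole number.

N = 23054 + 13510 + 12125 + 3752 + 16368 + 24335 = 93144.
n_4 = 750·3752/93144 = 30.211... → 30.

30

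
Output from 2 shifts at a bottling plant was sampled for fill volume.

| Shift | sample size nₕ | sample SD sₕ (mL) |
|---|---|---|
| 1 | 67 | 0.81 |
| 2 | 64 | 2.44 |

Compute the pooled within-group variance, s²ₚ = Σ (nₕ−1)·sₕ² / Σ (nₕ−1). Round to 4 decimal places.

1: (67−1)·0.81² = 66·0.6561 = 43.3026
2: (64−1)·2.44² = 63·5.9536 = 375.0768
Numerator = 418.3794; denominator = Σ(nₕ−1) = 129.
s²ₚ = 418.3794/129 = 3.243251... → 3.2433.

3.2433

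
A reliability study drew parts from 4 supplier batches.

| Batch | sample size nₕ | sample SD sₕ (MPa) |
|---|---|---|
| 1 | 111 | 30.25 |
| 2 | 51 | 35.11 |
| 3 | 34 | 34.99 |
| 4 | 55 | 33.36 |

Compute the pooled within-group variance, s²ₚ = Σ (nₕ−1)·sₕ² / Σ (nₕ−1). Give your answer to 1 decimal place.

1063.9

1: (111−1)·30.25² = 110·915.0625 = 100656.875
2: (51−1)·35.11² = 50·1232.7121 = 61635.605
3: (34−1)·34.99² = 33·1224.3001 = 40401.9033
4: (55−1)·33.36² = 54·1112.8896 = 60096.0384
Numerator = 262790.4217; denominator = Σ(nₕ−1) = 247.
s²ₚ = 262790.4217/247 = 1063.929... → 1063.9.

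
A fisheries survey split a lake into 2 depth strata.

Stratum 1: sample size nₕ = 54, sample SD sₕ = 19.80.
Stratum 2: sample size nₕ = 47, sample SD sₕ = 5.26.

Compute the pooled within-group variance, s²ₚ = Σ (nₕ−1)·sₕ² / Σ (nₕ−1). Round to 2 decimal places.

222.74

Degrees of freedom: 53 + 46 = 99.
Σ(nₕ−1)sₕ² = 53·392.04 + 46·27.6676 = 22050.8296.
s²ₚ = 22050.8296 / 99 = 222.7357... → 222.74.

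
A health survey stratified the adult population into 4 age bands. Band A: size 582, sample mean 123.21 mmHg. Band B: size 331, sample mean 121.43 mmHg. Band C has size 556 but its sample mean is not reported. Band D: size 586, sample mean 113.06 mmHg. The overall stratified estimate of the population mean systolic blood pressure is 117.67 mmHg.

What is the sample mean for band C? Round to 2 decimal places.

114.49

Σ Nₕx̄ₕ = N·μ, so 556·x̄_C = 2055·117.67 − (582·123.21 + 331·121.43 + 586·113.06).
= 241811.85 − 178154.71 = 63657.14.
x̄_C = 63657.14 / 556 = 114.4913... → 114.49.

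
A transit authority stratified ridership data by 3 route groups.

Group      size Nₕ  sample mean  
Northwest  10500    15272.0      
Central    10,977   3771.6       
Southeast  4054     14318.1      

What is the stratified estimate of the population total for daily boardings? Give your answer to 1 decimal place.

Estimate total by summing Nₕ·x̄ₕ over strata.
10500·15272.0 + 10977·3771.6 + 4054·14318.1 = 160356000 + 41400853.2 + 58045577.4 = 259802430.6.

259802430.6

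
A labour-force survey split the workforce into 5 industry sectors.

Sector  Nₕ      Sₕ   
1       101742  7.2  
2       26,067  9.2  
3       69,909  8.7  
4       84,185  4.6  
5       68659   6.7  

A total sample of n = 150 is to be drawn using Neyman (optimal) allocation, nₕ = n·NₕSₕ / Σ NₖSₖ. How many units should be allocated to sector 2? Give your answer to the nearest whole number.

1: NₕSₕ = 101742·7.2 = 732542.4
2: NₕSₕ = 26067·9.2 = 239816.4
3: NₕSₕ = 69909·8.7 = 608208.3
4: NₕSₕ = 84185·4.6 = 387251
5: NₕSₕ = 68659·6.7 = 460015.3
Σ NₕSₕ = 2427833.4.
n_2 = 150·239816.4/2427833.4 = 14.817... → 15.

15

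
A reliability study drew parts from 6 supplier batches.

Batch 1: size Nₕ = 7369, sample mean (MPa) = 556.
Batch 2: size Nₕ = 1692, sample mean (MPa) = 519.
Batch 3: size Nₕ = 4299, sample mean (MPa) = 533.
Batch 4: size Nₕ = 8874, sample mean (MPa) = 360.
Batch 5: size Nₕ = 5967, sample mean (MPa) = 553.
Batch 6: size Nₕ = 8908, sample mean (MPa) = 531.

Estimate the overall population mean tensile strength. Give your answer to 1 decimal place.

498.3

N = 7369 + 1692 + 4299 + 8874 + 5967 + 8908 = 37109.
The stratified mean weights each stratum mean by its population share Nₕ/N.
Σ Nₕx̄ₕ = 7369·556 + 1692·519 + 4299·533 + 8874·360 + 5967·553 + 8908·531 = 4097164 + 878148 + 2291367 + 3194640 + 3299751 + 4730148 = 18491218.
Divide by N: 18491218 / 37109 = 498.295... → 498.3.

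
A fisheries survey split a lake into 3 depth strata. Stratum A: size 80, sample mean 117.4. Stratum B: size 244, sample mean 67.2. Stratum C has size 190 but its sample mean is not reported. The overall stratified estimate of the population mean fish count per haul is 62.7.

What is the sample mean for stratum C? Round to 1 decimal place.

33.9

Σ Nₕx̄ₕ = N·μ, so 190·x̄_C = 514·62.7 − (80·117.4 + 244·67.2).
= 32227.8 − 25788.8 = 6439.
x̄_C = 6439 / 190 = 33.889... → 33.9.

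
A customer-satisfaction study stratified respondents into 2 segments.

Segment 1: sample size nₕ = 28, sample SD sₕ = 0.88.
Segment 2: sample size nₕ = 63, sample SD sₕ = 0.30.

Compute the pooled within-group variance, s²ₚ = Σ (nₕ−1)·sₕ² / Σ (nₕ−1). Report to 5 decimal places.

0.29763

1: (28−1)·0.88² = 27·0.7744 = 20.9088
2: (63−1)·0.30² = 62·0.09 = 5.58
Numerator = 26.4888; denominator = Σ(nₕ−1) = 89.
s²ₚ = 26.4888/89 = 0.2976270... → 0.29763.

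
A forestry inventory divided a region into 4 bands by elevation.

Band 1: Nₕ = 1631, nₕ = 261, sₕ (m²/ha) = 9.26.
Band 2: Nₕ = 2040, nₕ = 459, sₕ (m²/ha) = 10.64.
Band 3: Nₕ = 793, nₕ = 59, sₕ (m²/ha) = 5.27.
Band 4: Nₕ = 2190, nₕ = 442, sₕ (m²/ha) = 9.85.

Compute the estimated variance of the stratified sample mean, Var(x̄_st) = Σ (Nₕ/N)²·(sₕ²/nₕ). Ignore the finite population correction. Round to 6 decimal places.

0.073385

N = 6654. Term for each stratum: Wₕ²sₕ²/nₕ.
Var(x̄_st) = 0.019738939 + 0.023182769 + 0.006685748 + 0.023777863 = 0.073385319 → 0.073385.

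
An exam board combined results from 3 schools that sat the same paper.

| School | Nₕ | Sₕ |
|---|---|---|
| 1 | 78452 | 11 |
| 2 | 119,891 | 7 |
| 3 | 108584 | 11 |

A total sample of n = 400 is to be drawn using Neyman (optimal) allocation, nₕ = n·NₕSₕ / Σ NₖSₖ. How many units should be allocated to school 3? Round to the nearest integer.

165

Σ NₕSₕ = 78452·11 + 119891·7 + 108584·11 = 2896633.
Share for 3: 1194424/2896633 = 0.41235.
n_3 = 400 × 0.41235 = 164.940... → 165.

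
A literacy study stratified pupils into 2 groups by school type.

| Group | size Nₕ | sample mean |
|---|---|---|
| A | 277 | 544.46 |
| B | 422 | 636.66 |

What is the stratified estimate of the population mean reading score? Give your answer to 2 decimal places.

600.12

N = 277 + 422 = 699.
The stratified mean weights each stratum mean by its population share Nₕ/N.
Σ Nₕx̄ₕ = 277·544.46 + 422·636.66 = 150815.42 + 268670.52 = 419485.94.
Divide by N: 419485.94 / 699 = 600.1229... → 600.12.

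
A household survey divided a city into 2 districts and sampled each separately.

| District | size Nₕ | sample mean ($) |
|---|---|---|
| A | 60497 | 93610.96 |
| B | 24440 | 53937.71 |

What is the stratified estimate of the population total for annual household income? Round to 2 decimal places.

6981419879.52

A: 60497·93610.96 = 5663182247.12
B: 24440·53937.71 = 1318237632.4
τ̂ = Σ Nₕx̄ₕ = 6981419879.52.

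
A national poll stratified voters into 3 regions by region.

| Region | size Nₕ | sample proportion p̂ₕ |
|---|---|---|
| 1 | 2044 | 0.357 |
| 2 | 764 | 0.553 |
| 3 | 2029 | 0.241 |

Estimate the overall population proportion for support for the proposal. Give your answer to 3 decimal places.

0.339

Wₕ = Nₕ/N with N = 4837: 0.4226, 0.1579, 0.4195.
p̂_st = 0.4226·0.357 + 0.1579·0.553 + 0.4195·0.241 ≈ 0.33930... → 0.339.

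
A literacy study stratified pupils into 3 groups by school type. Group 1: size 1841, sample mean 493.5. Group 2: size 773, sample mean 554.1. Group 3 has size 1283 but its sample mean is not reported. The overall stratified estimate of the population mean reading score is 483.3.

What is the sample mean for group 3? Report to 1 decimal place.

426.0

Σ Nₕx̄ₕ = N·μ, so 1283·x̄_3 = 3897·483.3 − (1841·493.5 + 773·554.1).
= 1883420.1 − 1336852.8 = 546567.3.
x̄_3 = 546567.3 / 1283 = 426.007... → 426.0.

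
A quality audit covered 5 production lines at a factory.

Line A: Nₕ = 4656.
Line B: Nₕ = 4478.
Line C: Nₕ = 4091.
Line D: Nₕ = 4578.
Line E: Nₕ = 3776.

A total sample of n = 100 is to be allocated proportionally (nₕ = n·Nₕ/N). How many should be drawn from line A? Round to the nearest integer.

22

Share of line A = 4656/21579 = 0.21577.
Allocate 100 × 0.21577 = 21.577... → 22.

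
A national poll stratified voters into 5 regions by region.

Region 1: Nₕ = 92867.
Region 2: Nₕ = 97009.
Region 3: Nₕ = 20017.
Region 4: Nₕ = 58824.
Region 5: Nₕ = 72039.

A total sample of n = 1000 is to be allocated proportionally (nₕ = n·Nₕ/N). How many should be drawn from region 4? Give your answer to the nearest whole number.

Share of region 4 = 58824/340756 = 0.17263.
Allocate 1000 × 0.17263 = 172.628... → 173.

173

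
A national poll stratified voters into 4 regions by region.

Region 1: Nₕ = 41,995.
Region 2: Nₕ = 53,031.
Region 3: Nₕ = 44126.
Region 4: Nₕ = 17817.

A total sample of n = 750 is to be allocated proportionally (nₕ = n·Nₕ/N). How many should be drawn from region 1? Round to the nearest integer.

N = 41995 + 53031 + 44126 + 17817 = 156969.
n_1 = 750·41995/156969 = 200.653... → 201.

201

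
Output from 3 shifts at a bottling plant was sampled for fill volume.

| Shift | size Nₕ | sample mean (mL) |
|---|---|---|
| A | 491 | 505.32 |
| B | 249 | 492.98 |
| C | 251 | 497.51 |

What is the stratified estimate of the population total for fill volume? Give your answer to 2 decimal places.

495739.15

Estimate total by summing Nₕ·x̄ₕ over strata.
491·505.32 + 249·492.98 + 251·497.51 = 248112.12 + 122752.02 + 124875.01 = 495739.15.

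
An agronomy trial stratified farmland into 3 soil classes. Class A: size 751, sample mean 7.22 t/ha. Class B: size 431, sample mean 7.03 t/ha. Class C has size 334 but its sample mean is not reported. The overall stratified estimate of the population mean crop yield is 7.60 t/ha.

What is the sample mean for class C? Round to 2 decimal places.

9.19

Σ Nₕx̄ₕ = N·μ, so 334·x̄_C = 1516·7.60 − (751·7.22 + 431·7.03).
= 11521.6 − 8452.15 = 3069.45.
x̄_C = 3069.45 / 334 = 9.1900... → 9.19.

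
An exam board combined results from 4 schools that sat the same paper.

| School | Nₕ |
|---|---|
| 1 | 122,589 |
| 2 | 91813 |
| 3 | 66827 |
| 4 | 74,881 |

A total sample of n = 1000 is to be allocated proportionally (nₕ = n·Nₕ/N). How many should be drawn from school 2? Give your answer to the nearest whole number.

258

Share of school 2 = 91813/356110 = 0.25782.
Allocate 1000 × 0.25782 = 257.822... → 258.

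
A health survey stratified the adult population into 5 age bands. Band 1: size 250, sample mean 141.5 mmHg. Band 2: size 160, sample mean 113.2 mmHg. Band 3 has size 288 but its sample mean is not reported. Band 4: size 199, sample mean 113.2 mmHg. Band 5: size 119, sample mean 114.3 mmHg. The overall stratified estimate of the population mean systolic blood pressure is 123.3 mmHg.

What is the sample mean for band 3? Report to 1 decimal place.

N = 250 + 160 + 288 + 199 + 119 = 1016.
Overall total = μ·N = 123.3·1016 = 125272.8.
Subtract the known strata: 250·141.5 + 160·113.2 + 199·113.2 + 119·114.3 = 89615.5.
Remaining total for band 3: 125272.8 − 89615.5 = 35657.3.
Divide by its size: 35657.3 / 288 = 123.810... → 123.8.

123.8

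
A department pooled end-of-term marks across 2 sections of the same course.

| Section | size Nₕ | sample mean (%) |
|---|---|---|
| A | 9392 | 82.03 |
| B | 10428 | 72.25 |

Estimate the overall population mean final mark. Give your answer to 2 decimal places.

N = 9392 + 10428 = 19820.
Weight each subgroup mean by Nₕ/N and sum.
Σ Nₕx̄ₕ = 9392·82.03 + 10428·72.25 = 770425.76 + 753423 = 1523848.76.
Divide by N: 1523848.76 / 19820 = 76.8844... → 76.88.

76.88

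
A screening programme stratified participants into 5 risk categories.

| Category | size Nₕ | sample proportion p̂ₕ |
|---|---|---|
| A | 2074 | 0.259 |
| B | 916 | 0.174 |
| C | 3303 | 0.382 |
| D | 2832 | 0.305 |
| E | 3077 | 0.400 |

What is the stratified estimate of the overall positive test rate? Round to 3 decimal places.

0.332

N = 2074 + 916 + 3303 + 2832 + 3077 = 12202.
Overall proportion = Σ (Nₕ/N)·p̂ₕ.
Σ Nₕp̂ₕ = 537.166 + 159.384 + 1261.746 + 863.76 + 1230.8 = 4052.856.
4052.856 / 12202 = 0.33215... → 0.332.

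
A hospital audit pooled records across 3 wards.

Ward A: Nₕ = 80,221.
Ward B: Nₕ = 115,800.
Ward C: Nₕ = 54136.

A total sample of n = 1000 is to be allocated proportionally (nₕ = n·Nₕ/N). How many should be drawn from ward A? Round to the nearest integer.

N = 80221 + 115800 + 54136 = 250157.
n_A = 1000·80221/250157 = 320.683... → 321.

321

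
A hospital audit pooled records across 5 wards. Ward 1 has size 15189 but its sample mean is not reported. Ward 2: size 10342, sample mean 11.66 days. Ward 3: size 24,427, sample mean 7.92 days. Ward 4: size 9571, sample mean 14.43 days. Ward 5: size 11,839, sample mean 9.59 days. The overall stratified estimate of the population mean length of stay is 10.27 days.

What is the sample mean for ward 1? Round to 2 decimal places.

Σ Nₕx̄ₕ = N·μ, so 15189·x̄_1 = 71368·10.27 − (10342·11.66 + 24427·7.92 + 9571·14.43 + 11839·9.59).
= 732949.36 − 565695.1 = 167254.26.
x̄_1 = 167254.26 / 15189 = 11.0115... → 11.01.

11.01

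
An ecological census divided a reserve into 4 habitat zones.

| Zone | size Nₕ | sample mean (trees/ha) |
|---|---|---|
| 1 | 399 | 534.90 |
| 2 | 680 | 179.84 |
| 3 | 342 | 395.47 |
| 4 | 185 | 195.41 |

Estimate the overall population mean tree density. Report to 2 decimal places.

315.76

N = 1606; weights Wₕ = Nₕ/N = (0.2484, 0.4234, 0.2130, 0.1152).
x̄_st = Σ Wₕ·x̄ₕ = 0.2484·534.90 + 0.4234·179.84 + 0.2130·395.47 + 0.1152·195.41 ≈ 315.7646...
→ 315.76.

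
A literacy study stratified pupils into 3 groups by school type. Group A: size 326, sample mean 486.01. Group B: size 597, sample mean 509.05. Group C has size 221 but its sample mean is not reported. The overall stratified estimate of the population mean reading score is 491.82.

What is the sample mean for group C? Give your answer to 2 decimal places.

Σ Nₕx̄ₕ = N·μ, so 221·x̄_C = 1144·491.82 − (326·486.01 + 597·509.05).
= 562642.08 − 462342.11 = 100299.97.
x̄_C = 100299.97 / 221 = 453.8460... → 453.85.

453.85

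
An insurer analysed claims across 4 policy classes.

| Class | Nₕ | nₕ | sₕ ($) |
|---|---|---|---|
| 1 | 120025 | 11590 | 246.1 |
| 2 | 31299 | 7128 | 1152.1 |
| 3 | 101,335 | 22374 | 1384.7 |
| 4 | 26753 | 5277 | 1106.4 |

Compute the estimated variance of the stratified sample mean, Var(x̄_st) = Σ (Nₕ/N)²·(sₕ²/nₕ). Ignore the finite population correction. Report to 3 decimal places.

16.699

N = 279412; Wₕ = Nₕ/N.
class 1: (120025/279412)²·246.1²/11590 = 0.964258
class 2: (31299/279412)²·1152.1²/7128 = 2.336595
class 3: (101335/279412)²·1384.7²/22374 = 11.271886
class 4: (26753/279412)²·1106.4²/5277 = 2.126631
Sum = 16.699370 → 16.699.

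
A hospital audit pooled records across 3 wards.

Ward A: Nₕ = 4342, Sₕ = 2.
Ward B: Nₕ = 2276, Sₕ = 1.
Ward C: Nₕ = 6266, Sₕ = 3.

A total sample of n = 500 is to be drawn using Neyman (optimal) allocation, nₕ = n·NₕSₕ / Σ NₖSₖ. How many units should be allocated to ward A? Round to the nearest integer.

146

A: NₕSₕ = 4342·2 = 8684
B: NₕSₕ = 2276·1 = 2276
C: NₕSₕ = 6266·3 = 18798
Σ NₕSₕ = 29758.
n_A = 500·8684/29758 = 145.910... → 146.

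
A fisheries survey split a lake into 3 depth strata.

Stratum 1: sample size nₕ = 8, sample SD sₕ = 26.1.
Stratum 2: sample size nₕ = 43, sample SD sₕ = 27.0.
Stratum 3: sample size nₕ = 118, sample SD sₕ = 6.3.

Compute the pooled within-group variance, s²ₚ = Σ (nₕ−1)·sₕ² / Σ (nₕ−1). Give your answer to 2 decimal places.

241.15

Degrees of freedom: 7 + 42 + 117 = 166.
Σ(nₕ−1)sₕ² = 7·681.21 + 42·729 + 117·39.69 = 40030.2.
s²ₚ = 40030.2 / 166 = 241.1458... → 241.15.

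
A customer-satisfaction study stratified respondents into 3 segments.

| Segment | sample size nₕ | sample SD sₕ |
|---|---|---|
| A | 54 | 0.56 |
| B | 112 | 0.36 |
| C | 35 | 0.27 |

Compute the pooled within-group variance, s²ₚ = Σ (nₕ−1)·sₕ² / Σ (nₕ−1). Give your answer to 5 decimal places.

A: (54−1)·0.56² = 53·0.3136 = 16.6208
B: (112−1)·0.36² = 111·0.1296 = 14.3856
C: (35−1)·0.27² = 34·0.0729 = 2.4786
Numerator = 33.485; denominator = Σ(nₕ−1) = 198.
s²ₚ = 33.485/198 = 0.1691162... → 0.16912.

0.16912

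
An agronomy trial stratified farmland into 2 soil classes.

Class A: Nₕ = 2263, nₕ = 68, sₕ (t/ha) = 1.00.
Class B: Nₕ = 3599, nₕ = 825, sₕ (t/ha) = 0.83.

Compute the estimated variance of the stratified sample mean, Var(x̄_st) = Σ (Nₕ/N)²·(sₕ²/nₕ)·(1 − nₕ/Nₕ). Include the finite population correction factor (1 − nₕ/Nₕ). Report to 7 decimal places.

N = 5862; Wₕ = Nₕ/N.
class A: (2263/5862)²·1.00²/68·(1 − 68/2263) = 0.0021257811
class B: (3599/5862)²·0.83²/825·(1 − 825/3599) = 0.0002426045
Sum = 0.0023683856 → 0.0023684.

0.0023684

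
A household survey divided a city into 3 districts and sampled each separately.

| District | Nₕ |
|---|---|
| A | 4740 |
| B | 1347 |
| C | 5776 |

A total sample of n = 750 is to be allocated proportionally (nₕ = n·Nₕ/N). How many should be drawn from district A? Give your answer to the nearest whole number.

Share of district A = 4740/11863 = 0.39956.
Allocate 750 × 0.39956 = 299.671... → 300.

300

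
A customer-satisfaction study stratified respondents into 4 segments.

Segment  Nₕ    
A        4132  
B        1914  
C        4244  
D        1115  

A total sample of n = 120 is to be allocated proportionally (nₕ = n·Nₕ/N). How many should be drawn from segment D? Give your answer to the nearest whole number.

12

Share of segment D = 1115/11405 = 0.09776.
Allocate 120 × 0.09776 = 11.732... → 12.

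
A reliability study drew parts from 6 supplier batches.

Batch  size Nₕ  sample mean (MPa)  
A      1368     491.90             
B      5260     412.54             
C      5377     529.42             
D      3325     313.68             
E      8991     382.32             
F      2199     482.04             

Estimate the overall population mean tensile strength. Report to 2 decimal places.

N = 26520; weights Wₕ = Nₕ/N = (0.0516, 0.1983, 0.2028, 0.1254, 0.3390, 0.0829).
x̄_st = Σ Wₕ·x̄ₕ = 0.0516·491.90 + 0.1983·412.54 + 0.2028·529.42 + 0.1254·313.68 + 0.3390·382.32 + 0.0829·482.04 ≈ 423.4541...
→ 423.45.

423.45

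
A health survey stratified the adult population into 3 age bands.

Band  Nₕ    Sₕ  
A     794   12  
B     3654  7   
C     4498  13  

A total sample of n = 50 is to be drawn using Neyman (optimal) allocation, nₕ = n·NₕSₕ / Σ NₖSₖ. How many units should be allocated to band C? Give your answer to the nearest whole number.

31

Σ NₕSₕ = 794·12 + 3654·7 + 4498·13 = 93580.
Share for C: 58474/93580 = 0.62486.
n_C = 50 × 0.62486 = 31.243... → 31.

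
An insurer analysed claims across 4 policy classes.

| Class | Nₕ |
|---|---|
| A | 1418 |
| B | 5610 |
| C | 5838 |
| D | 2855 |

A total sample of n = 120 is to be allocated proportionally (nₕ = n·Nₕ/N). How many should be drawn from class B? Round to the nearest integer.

43

N = 1418 + 5610 + 5838 + 2855 = 15721.
n_B = 120·5610/15721 = 42.822... → 43.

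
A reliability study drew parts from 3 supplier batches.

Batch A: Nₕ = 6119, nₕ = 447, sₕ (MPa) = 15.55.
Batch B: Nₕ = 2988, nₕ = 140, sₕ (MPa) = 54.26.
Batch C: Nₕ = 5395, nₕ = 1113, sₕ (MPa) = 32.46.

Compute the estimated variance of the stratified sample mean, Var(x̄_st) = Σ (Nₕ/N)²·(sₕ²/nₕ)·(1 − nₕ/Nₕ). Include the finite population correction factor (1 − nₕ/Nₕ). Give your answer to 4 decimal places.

N = 14502; Wₕ = Nₕ/N.
batch A: (6119/14502)²·15.55²/447·(1 − 447/6119) = 0.0892718
batch B: (2988/14502)²·54.26²/140·(1 − 140/2988) = 0.8509349
batch C: (5395/14502)²·32.46²/1113·(1 − 1113/5395) = 0.1039882
Sum = 1.0441949 → 1.0442.

1.0442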